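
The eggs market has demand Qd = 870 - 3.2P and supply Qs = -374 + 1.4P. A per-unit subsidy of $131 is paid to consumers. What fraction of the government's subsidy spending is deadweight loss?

DWL / government spending = 3668/7601

Pre-subsidy: 870 - 3.2P = -374 + 1.4P gives P* = 6220/23, Q* = 106/23.
With the rebate, buyers effectively pay Pb = Ps − 131, where Ps is the price sellers receive.
Demand in terms of Ps becomes Qd = 870 − 3.2(Ps − 131) = 1289.2 - 3.2Ps. Setting this equal to supply: 1289.2 - 3.2Ps = -374 + 1.4Ps, so Ps = 8316/23.
Buyers pay Pb = 8316/23 − 131 = 5303/23; Q' = -374 + 1.4·(8316/23) = 15202/115.
ΔCS = ½(106/23 + 15202/115)(6220/23 − 5303/23) = 313614/115; ΔPS = ½(106/23 + 15202/115)(8316/23 − 6220/23) = 716832/115.
Government spending = 131 × 15202/115 = 1991462/115.
DWL = ½ × 131 × (15202/115 − 106/23) = 961016/115; fraction = (961016/115) / (1991462/115) = 3668/7601.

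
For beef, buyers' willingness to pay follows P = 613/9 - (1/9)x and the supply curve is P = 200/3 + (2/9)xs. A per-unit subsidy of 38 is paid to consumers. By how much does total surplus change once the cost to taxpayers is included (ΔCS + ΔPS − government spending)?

Pre-subsidy: 613/9 - (1/9)x = 200/3 + (2/9)x gives x* = 13/3 and P* = 1826/27.
With the rebate, buyers effectively pay Pb = Ps − 38, where Ps is the price sellers receive.
On the curves, Pb = 613/9 - (1/9)x and Ps = 200/3 + (2/9)x; the wedge Ps − Pb = 38 gives 200/3 + (2/9)x − (613/9 - (1/9)x) = 38, so x' = 355/3.
Then Pb = 613/9 − (1/9)·(355/3) = 1484/27 and Ps = 200/3 + (2/9)·(355/3) = 2510/27.
ΔCS = ½(13/3 + 355/3)(1826/27 − 1484/27) = 6992/9; ΔPS = ½(13/3 + 355/3)(2510/27 − 1826/27) = 13984/9.
Government spending = 38 × 355/3 = 13490/3.
Net change = 6992/9 + 13984/9 − 13490/3 = -2166. The loss equals the DWL triangle ½·38·114.

Net change in total surplus = -2166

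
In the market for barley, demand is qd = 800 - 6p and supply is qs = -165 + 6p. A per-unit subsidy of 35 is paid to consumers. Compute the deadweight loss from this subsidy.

Pre-subsidy: 800 - 6p = -165 + 6p gives p* = 965/12, q* = 317.5.
With the rebate, buyers effectively pay pb = ps − 35, where ps is the price sellers receive.
Demand in terms of ps becomes qd = 800 − 6(ps − 35) = 1010 - 6ps. Setting this equal to supply: 1010 - 6ps = -165 + 6ps, so ps = 1175/12.
Buyers pay pb = 1175/12 − 35 = 755/12; q' = -165 + 6·(1175/12) = 422.5.
The subsidy expands output by 422.5 − 317.5 = 105 past the efficient level; on those units the gap between marginal cost and willingness to pay runs from 0 up to 35.
DWL = ½ × 35 × 105 = 1837.5.

Deadweight loss = 1837.5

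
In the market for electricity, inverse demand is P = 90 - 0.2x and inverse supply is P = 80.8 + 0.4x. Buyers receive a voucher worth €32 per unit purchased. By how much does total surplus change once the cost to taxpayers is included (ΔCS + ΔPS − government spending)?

Pre-subsidy: 90 - 0.2x = 80.8 + 0.4x gives x* = 46/3 and P* = 1304/15.
With the rebate, buyers effectively pay Pb = Ps − 32, where Ps is the price sellers receive.
On the curves, Pb = 90 - 0.2x and Ps = 80.8 + 0.4x; the wedge Ps − Pb = 32 gives 80.8 + 0.4x − (90 - 0.2x) = 32, so x' = 206/3.
Then Pb = 90 − 0.2·(206/3) = 1144/15 and Ps = 80.8 + 0.4·(206/3) = 1624/15.
ΔCS = ½(46/3 + 206/3)(1304/15 − 1144/15) = 448; ΔPS = ½(46/3 + 206/3)(1624/15 − 1304/15) = 896.
Government spending = 32 × 206/3 = 6592/3.
Net change = 448 + 896 − 6592/3 = -2560/3. The loss equals the DWL triangle ½·32·160/3.

Net change in total surplus = -2560/3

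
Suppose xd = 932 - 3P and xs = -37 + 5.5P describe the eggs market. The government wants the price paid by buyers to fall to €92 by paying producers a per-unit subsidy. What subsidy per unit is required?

Required subsidy s = €34 per unit

At a buyer price of 92, quantity demanded is 932 − 3·92 = 656.
Sellers supply 656 only when they receive Ps with -37 + 5.5·Ps = 656, i.e. Ps = 126.
s = Ps − Pb = 126 − 92 = 34.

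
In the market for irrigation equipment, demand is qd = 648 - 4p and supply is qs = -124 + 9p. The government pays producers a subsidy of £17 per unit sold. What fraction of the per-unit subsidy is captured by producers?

Pre-subsidy: 648 - 4p = -124 + 9p gives p* = 772/13, q* = 5336/13.
With the subsidy, sellers receive ps = pb + 17 for each unit, where pb is the price buyers pay.
Supply in terms of pb becomes qs = -124 + 9(pb + 17) = 29 + 9pb. Setting this equal to demand: 648 - 4pb = 29 + 9pb, so pb = 619/13.
Sellers receive ps = 619/13 + 17 = 840/13; q' = 648 − 4·(619/13) = 5948/13.
Buyers' price falls by p* − pb = 772/13 − 619/13 = 153/13; sellers' price rises by ps − p* = 840/13 − 772/13 = 68/13.
So producers capture (68/13)/17 = 4/13 of each unit of subsidy.

Producer share = 4/13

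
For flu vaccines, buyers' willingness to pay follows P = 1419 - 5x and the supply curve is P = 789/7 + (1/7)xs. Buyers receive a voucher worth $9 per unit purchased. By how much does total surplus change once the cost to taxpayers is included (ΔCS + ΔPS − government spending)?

Net change in total surplus = -$7.875

Pre-subsidy: 1419 - 5x = 789/7 + (1/7)x gives x* = 254 and P* = 149.
With the rebate, buyers effectively pay Pb = Ps − 9, where Ps is the price sellers receive.
On the curves, Pb = 1419 - 5x and Ps = 789/7 + (1/7)x; the wedge Ps − Pb = 9 gives 789/7 + (1/7)x − (1419 - 5x) = 9, so x' = 255.75.
Then Pb = 1419 − 5·255.75 = 140.25 and Ps = 789/7 + (1/7)·255.75 = 149.25.
ΔCS = ½(254 + 255.75)(149 − 140.25) = 2230.15625; ΔPS = ½(254 + 255.75)(149.25 − 149) = 63.71875.
Government spending = 9 × 255.75 = 2301.75.
Net change = 2230.15625 + 63.71875 − 2301.75 = -7.875. The loss equals the DWL triangle ½·9·1.75.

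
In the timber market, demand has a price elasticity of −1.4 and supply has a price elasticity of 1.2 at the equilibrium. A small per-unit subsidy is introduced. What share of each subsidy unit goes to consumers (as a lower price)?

For a small subsidy around the equilibrium, the benefit split depends on the relative slopes, which at a point are proportional to the elasticities.
Buyer share = εs/(εs + |εd|) = 1.2/(1.2 + 1.4) = 6/13; seller share = |εd|/(εs + |εd|) = 7/13.

Consumer share = 6/13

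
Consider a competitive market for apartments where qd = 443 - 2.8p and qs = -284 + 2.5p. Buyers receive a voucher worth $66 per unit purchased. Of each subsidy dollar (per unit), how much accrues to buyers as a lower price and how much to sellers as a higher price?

Buyers gain 1650/53 per unit; sellers gain 1848/53 per unit

Pre-subsidy: 443 - 2.8p = -284 + 2.5p gives p* = 7270/53, q* = 3123/53.
With the rebate, buyers effectively pay pb = ps − 66, where ps is the price sellers receive.
Demand in terms of ps becomes qd = 443 − 2.8(ps − 66) = 627.8 - 2.8ps. Setting this equal to supply: 627.8 - 2.8ps = -284 + 2.5ps, so ps = 9118/53.
Buyers pay pb = 9118/53 − 66 = 5620/53; q' = -284 + 2.5·(9118/53) = 7743/53.
Buyers' price falls by p* − pb = 7270/53 − 5620/53 = 1650/53; sellers' price rises by ps − p* = 9118/53 − 7270/53 = 1848/53.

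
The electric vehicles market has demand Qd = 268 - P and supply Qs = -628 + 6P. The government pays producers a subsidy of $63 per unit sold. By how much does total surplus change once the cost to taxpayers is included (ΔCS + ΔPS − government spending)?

Net change in total surplus = -$1701

Pre-subsidy: 268 - P = -628 + 6P gives P* = 128, Q* = 140.
With the subsidy, sellers receive Ps = Pb + 63 for each unit, where Pb is the price buyers pay.
Supply in terms of Pb becomes Qs = -628 + 6(Pb + 63) = -250 + 6Pb. Setting this equal to demand: 268 - Pb = -250 + 6Pb, so Pb = 74.
Sellers receive Ps = 74 + 63 = 137; Q' = 268 − 1·74 = 194.
ΔCS = ½(140 + 194)(128 − 74) = 9018; ΔPS = ½(140 + 194)(137 − 128) = 1503.
Government spending = 63 × 194 = 12222.
Net change = 9018 + 1503 − 12222 = -1701. The loss equals the DWL triangle ½·63·54.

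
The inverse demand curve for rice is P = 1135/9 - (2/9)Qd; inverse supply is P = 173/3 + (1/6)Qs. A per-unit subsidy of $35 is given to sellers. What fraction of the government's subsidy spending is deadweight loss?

Pre-subsidy: 1135/9 - (2/9)Q = 173/3 + (1/6)Q gives Q* = 176 and P* = 87.
With the subsidy, sellers receive Ps = Pb + 35 for each unit, where Pb is the price buyers pay.
On the curves, Pb = 1135/9 - (2/9)Q and Ps = 173/3 + (1/6)Q; the wedge Ps − Pb = 35 gives 173/3 + (1/6)Q − (1135/9 - (2/9)Q) = 35, so Q' = 266.
Then Pb = 1135/9 − (2/9)·266 = 67 and Ps = 173/3 + (1/6)·266 = 102.
ΔCS = ½(176 + 266)(87 − 67) = 4420; ΔPS = ½(176 + 266)(102 − 87) = 3315.
Government spending = 35 × 266 = 9310.
DWL = ½ × 35 × (266 − 176) = 1575; fraction = 1575 / 9310 = 45/266.

DWL / government spending = 45/266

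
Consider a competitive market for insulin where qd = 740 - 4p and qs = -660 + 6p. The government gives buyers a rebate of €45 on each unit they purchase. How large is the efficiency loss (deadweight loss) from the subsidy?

Pre-subsidy: 740 - 4p = -660 + 6p gives p* = 140, q* = 180.
With the rebate, buyers effectively pay pb = ps − 45, where ps is the price sellers receive.
Demand in terms of ps becomes qd = 740 − 4(ps − 45) = 920 - 4ps. Setting this equal to supply: 920 - 4ps = -660 + 6ps, so ps = 158.
Buyers pay pb = 158 − 45 = 113; q' = -660 + 6·158 = 288.
The subsidy expands output by 288 − 180 = 108 past the efficient level; on those units the gap between marginal cost and willingness to pay runs from 0 up to 45.
DWL = ½ × 45 × 108 = 2430.

Deadweight loss = €2430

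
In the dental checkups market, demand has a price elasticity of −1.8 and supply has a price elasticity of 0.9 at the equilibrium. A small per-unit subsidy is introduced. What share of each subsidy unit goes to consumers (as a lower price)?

Consumer share = 1/3

For a small subsidy around the equilibrium, the benefit split depends on the relative slopes, which at a point are proportional to the elasticities.
Buyer share = εs/(εs + |εd|) = 0.9/(0.9 + 1.8) = 1/3; seller share = |εd|/(εs + |εd|) = 2/3.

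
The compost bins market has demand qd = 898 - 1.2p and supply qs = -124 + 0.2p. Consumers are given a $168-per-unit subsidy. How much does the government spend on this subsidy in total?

Pre-subsidy: 898 - 1.2p = -124 + 0.2p gives p* = 730, q* = 22.
With the rebate, buyers effectively pay pb = ps − 168, where ps is the price sellers receive.
Demand in terms of ps becomes qd = 898 − 1.2(ps − 168) = 1099.6 - 1.2ps. Setting this equal to supply: 1099.6 - 1.2ps = -124 + 0.2ps, so ps = 874.
Buyers pay pb = 874 − 168 = 706; q' = -124 + 0.2·874 = 50.8.
Government outlay = subsidy × quantity = 168 × 50.8 = 8534.4.

Government cost = $8534.4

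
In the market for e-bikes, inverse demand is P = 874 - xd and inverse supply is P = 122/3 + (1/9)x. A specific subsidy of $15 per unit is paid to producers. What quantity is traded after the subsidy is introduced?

Pre-subsidy: 874 - x = 122/3 + (1/9)x gives x* = 750 and P* = 124.
With the subsidy, sellers receive Ps = Pb + 15 for each unit, where Pb is the price buyers pay.
On the curves, Pb = 874 - x and Ps = 122/3 + (1/9)x; the wedge Ps − Pb = 15 gives 122/3 + (1/9)x − (874 - x) = 15, so x' = 763.5.
Then Pb = 874 − 1·763.5 = 110.5 and Ps = 122/3 + (1/9)·763.5 = 125.5.

x' = 763.5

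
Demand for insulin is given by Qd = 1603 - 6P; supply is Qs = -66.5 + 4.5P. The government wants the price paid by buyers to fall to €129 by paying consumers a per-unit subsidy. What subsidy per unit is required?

At a buyer price of 129, quantity demanded is 1603 − 6·129 = 829.
Sellers supply 829 only when they receive Ps with -66.5 + 4.5·Ps = 829, i.e. Ps = 199.
s = Ps − Pb = 199 − 129 = 70.

Required subsidy s = €70 per unit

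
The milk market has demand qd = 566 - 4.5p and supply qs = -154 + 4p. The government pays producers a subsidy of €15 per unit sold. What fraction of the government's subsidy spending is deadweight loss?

DWL / government spending = 135/1841

Pre-subsidy: 566 - 4.5p = -154 + 4p gives p* = 1440/17, q* = 3142/17.
With the subsidy, sellers receive ps = pb + 15 for each unit, where pb is the price buyers pay.
Supply in terms of pb becomes qs = -154 + 4(pb + 15) = -94 + 4pb. Setting this equal to demand: 566 - 4.5pb = -94 + 4pb, so pb = 1320/17.
Sellers receive ps = 1320/17 + 15 = 1575/17; q' = 566 − 4.5·(1320/17) = 3682/17.
ΔCS = ½(3142/17 + 3682/17)(1440/17 − 1320/17) = 409440/289; ΔPS = ½(3142/17 + 3682/17)(1575/17 − 1440/17) = 460620/289.
Government spending = 15 × 3682/17 = 55230/17.
DWL = ½ × 15 × (3682/17 − 3142/17) = 4050/17; fraction = (4050/17) / (55230/17) = 135/1841.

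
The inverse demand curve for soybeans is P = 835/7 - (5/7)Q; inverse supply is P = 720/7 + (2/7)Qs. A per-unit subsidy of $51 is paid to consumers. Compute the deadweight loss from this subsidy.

Deadweight loss = $1300.5

Pre-subsidy: 835/7 - (5/7)Q = 720/7 + (2/7)Q gives Q* = 115/7 and P* = 5270/49.
With the rebate, buyers effectively pay Pb = Ps − 51, where Ps is the price sellers receive.
On the curves, Pb = 835/7 - (5/7)Q and Ps = 720/7 + (2/7)Q; the wedge Ps − Pb = 51 gives 720/7 + (2/7)Q − (835/7 - (5/7)Q) = 51, so Q' = 472/7.
Then Pb = 835/7 − (5/7)·(472/7) = 3485/49 and Ps = 720/7 + (2/7)·(472/7) = 5984/49.
The subsidy expands output by 472/7 − 115/7 = 51 past the efficient level; on those units the gap between marginal cost and willingness to pay runs from 0 up to 51.
DWL = ½ × 51 × 51 = 1300.5.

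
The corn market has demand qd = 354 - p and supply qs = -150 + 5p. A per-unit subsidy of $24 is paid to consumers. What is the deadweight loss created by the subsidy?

Deadweight loss = $240

Pre-subsidy: 354 - p = -150 + 5p gives p* = 84, q* = 270.
With the rebate, buyers effectively pay pb = ps − 24, where ps is the price sellers receive.
Demand in terms of ps becomes qd = 354 − 1(ps − 24) = 378 - ps. Setting this equal to supply: 378 - ps = -150 + 5ps, so ps = 88.
Buyers pay pb = 88 − 24 = 64; q' = -150 + 5·88 = 290.
The subsidy expands output by 290 − 270 = 20 past the efficient level; on those units the gap between marginal cost and willingness to pay runs from 0 up to 24.
DWL = ½ × 24 × 20 = 240.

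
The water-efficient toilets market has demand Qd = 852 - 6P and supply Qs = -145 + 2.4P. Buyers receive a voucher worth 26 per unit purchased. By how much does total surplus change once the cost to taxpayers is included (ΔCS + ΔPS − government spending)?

Pre-subsidy: 852 - 6P = -145 + 2.4P gives P* = 4985/42, Q* = 979/7.
With the rebate, buyers effectively pay Pb = Ps − 26, where Ps is the price sellers receive.
Demand in terms of Ps becomes Qd = 852 − 6(Ps − 26) = 1008 - 6Ps. Setting this equal to supply: 1008 - 6Ps = -145 + 2.4Ps, so Ps = 5765/42.
Buyers pay Pb = 5765/42 − 26 = 4673/42; Q' = -145 + 2.4·(5765/42) = 1291/7.
ΔCS = ½(979/7 + 1291/7)(4985/42 − 4673/42) = 59020/49; ΔPS = ½(979/7 + 1291/7)(5765/42 − 4985/42) = 147550/49.
Government spending = 26 × 1291/7 = 33566/7.
Net change = 59020/49 + 147550/49 − 33566/7 = -4056/7. The loss equals the DWL triangle ½·26·312/7.

Net change in total surplus = -4056/7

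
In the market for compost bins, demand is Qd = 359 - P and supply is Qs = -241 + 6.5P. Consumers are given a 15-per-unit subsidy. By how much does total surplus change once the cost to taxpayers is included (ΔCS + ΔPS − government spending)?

Net change in total surplus = -97.5

Pre-subsidy: 359 - P = -241 + 6.5P gives P* = 80, Q* = 279.
With the rebate, buyers effectively pay Pb = Ps − 15, where Ps is the price sellers receive.
Demand in terms of Ps becomes Qd = 359 − 1(Ps − 15) = 374 - Ps. Setting this equal to supply: 374 - Ps = -241 + 6.5Ps, so Ps = 82.
Buyers pay Pb = 82 − 15 = 67; Q' = -241 + 6.5·82 = 292.
ΔCS = ½(279 + 292)(80 − 67) = 3711.5; ΔPS = ½(279 + 292)(82 − 80) = 571.
Government spending = 15 × 292 = 4380.
Net change = 3711.5 + 571 − 4380 = -97.5. The loss equals the DWL triangle ½·15·13.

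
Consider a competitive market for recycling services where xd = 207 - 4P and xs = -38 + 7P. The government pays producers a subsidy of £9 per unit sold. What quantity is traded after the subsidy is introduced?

x' = 1549/11

Pre-subsidy: 207 - 4P = -38 + 7P gives P* = 245/11, x* = 1297/11.
With the subsidy, sellers receive Ps = Pb + 9 for each unit, where Pb is the price buyers pay.
Supply in terms of Pb becomes xs = -38 + 7(Pb + 9) = 25 + 7Pb. Setting this equal to demand: 207 - 4Pb = 25 + 7Pb, so Pb = 182/11.
Sellers receive Ps = 182/11 + 9 = 281/11; x' = 207 − 4·(182/11) = 1549/11.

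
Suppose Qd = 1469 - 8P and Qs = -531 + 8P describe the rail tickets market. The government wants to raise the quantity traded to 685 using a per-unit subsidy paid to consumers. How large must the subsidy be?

At Q = 685, invert demand for the buyer price: Pb = (1469 − 685)/8 = 98; invert supply for the seller price: Ps = (685 − (-531))/8 = 152.
The subsidy must fill the gap: s = Ps − Pb = 152 − 98 = 54.

Required subsidy s = 54 per unit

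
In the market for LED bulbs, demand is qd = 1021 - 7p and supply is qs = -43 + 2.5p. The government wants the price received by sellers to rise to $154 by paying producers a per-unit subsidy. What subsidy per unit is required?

Required subsidy s = $57 per unit

At a seller price of 154, quantity supplied is -43 + 2.5·154 = 342.
Buyers absorb 342 only when they pay pb with 1021 − 7·pb = 342, i.e. pb = 97.
s = ps − pb = 154 − 97 = 57.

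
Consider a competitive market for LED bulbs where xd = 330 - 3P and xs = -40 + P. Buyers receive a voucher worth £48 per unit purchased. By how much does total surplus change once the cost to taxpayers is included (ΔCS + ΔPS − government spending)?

Pre-subsidy: 330 - 3P = -40 + P gives P* = 92.5, x* = 52.5.
With the rebate, buyers effectively pay Pb = Ps − 48, where Ps is the price sellers receive.
Demand in terms of Ps becomes xd = 330 − 3(Ps − 48) = 474 - 3Ps. Setting this equal to supply: 474 - 3Ps = -40 + Ps, so Ps = 128.5.
Buyers pay Pb = 128.5 − 48 = 80.5; x' = -40 + 1·128.5 = 88.5.
ΔCS = ½(52.5 + 88.5)(92.5 − 80.5) = 846; ΔPS = ½(52.5 + 88.5)(128.5 − 92.5) = 2538.
Government spending = 48 × 88.5 = 4248.
Net change = 846 + 2538 − 4248 = -864. The loss equals the DWL triangle ½·48·36.

Net change in total surplus = -£864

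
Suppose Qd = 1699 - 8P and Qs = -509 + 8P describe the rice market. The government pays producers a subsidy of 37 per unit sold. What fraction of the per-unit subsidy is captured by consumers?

Pre-subsidy: 1699 - 8P = -509 + 8P gives P* = 138, Q* = 595.
With the subsidy, sellers receive Ps = Pb + 37 for each unit, where Pb is the price buyers pay.
Supply in terms of Pb becomes Qs = -509 + 8(Pb + 37) = -213 + 8Pb. Setting this equal to demand: 1699 - 8Pb = -213 + 8Pb, so Pb = 119.5.
Sellers receive Ps = 119.5 + 37 = 156.5; Q' = 1699 − 8·119.5 = 743.
Buyers' price falls by P* − Pb = 138 − 119.5 = 18.5; sellers' price rises by Ps − P* = 156.5 − 138 = 18.5.
So consumers capture 18.5/37 = 0.5 of each unit of subsidy.

Consumer share = 0.5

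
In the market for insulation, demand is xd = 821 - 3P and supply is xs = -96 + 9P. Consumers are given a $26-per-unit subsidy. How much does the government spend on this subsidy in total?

Pre-subsidy: 821 - 3P = -96 + 9P gives P* = 917/12, x* = 591.75.
With the rebate, buyers effectively pay Pb = Ps − 26, where Ps is the price sellers receive.
Demand in terms of Ps becomes xd = 821 − 3(Ps − 26) = 899 - 3Ps. Setting this equal to supply: 899 - 3Ps = -96 + 9Ps, so Ps = 995/12.
Buyers pay Pb = 995/12 − 26 = 683/12; x' = -96 + 9·(995/12) = 650.25.
Government outlay = subsidy × quantity = 26 × 650.25 = 16906.5.

Government cost = $16906.5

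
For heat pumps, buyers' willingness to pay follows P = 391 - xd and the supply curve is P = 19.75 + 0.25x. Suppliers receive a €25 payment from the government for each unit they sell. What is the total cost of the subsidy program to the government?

Government cost = €7925

Pre-subsidy: 391 - x = 19.75 + 0.25x gives x* = 297 and P* = 94.
With the subsidy, sellers receive Ps = Pb + 25 for each unit, where Pb is the price buyers pay.
On the curves, Pb = 391 - x and Ps = 19.75 + 0.25x; the wedge Ps − Pb = 25 gives 19.75 + 0.25x − (391 - x) = 25, so x' = 317.
Then Pb = 391 − 1·317 = 74 and Ps = 19.75 + 0.25·317 = 99.
Government outlay = subsidy × quantity = 25 × 317 = 7925.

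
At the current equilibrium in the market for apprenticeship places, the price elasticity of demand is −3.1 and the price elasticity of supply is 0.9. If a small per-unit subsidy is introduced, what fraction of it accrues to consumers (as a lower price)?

Consumer share = 0.225

For a small subsidy around the equilibrium, the benefit split depends on the relative slopes, which at a point are proportional to the elasticities.
Buyer share = εs/(εs + |εd|) = 0.9/(0.9 + 3.1) = 0.225; seller share = |εd|/(εs + |εd|) = 0.775.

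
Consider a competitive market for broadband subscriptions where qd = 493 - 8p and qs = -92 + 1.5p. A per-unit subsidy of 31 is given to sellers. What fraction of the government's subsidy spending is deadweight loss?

Pre-subsidy: 493 - 8p = -92 + 1.5p gives p* = 1170/19, q* = 7/19.
With the subsidy, sellers receive ps = pb + 31 for each unit, where pb is the price buyers pay.
Supply in terms of pb becomes qs = -92 + 1.5(pb + 31) = -45.5 + 1.5pb. Setting this equal to demand: 493 - 8pb = -45.5 + 1.5pb, so pb = 1077/19.
Sellers receive ps = 1077/19 + 31 = 1666/19; q' = 493 − 8·(1077/19) = 751/19.
ΔCS = ½(7/19 + 751/19)(1170/19 − 1077/19) = 35247/361; ΔPS = ½(7/19 + 751/19)(1666/19 − 1170/19) = 187984/361.
Government spending = 31 × 751/19 = 23281/19.
DWL = ½ × 31 × (751/19 − 7/19) = 11532/19; fraction = (11532/19) / (23281/19) = 372/751.

DWL / government spending = 372/751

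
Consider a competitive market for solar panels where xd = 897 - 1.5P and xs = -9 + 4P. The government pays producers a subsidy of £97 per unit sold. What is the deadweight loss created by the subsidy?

Pre-subsidy: 897 - 1.5P = -9 + 4P gives P* = 1812/11, x* = 7149/11.
With the subsidy, sellers receive Ps = Pb + 97 for each unit, where Pb is the price buyers pay.
Supply in terms of Pb becomes xs = -9 + 4(Pb + 97) = 379 + 4Pb. Setting this equal to demand: 897 - 1.5Pb = 379 + 4Pb, so Pb = 1036/11.
Sellers receive Ps = 1036/11 + 97 = 2103/11; x' = 897 − 1.5·(1036/11) = 8313/11.
The subsidy expands output by 8313/11 − 7149/11 = 1164/11 past the efficient level; on those units the gap between marginal cost and willingness to pay runs from 0 up to 97.
DWL = ½ × 97 × 1164/11 = 56454/11.

Deadweight loss = 56454/11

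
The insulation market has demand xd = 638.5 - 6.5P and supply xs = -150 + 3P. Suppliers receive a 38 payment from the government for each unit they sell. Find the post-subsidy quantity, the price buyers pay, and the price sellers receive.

x' = 177; buyers pay 71; sellers receive 109

Pre-subsidy: 638.5 - 6.5P = -150 + 3P gives P* = 83, x* = 99.
With the subsidy, sellers receive Ps = Pb + 38 for each unit, where Pb is the price buyers pay.
Supply in terms of Pb becomes xs = -150 + 3(Pb + 38) = -36 + 3Pb. Setting this equal to demand: 638.5 - 6.5Pb = -36 + 3Pb, so Pb = 71.
Sellers receive Ps = 71 + 38 = 109; x' = 638.5 − 6.5·71 = 177.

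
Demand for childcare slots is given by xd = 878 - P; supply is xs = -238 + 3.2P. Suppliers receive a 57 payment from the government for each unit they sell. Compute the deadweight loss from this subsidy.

Deadweight loss = 8664/7

Pre-subsidy: 878 - P = -238 + 3.2P gives P* = 1860/7, x* = 4286/7.
With the subsidy, sellers receive Ps = Pb + 57 for each unit, where Pb is the price buyers pay.
Supply in terms of Pb becomes xs = -238 + 3.2(Pb + 57) = -55.6 + 3.2Pb. Setting this equal to demand: 878 - Pb = -55.6 + 3.2Pb, so Pb = 1556/7.
Sellers receive Ps = 1556/7 + 57 = 1955/7; x' = 878 − 1·(1556/7) = 4590/7.
The subsidy expands output by 4590/7 − 4286/7 = 304/7 past the efficient level; on those units the gap between marginal cost and willingness to pay runs from 0 up to 57.
DWL = ½ × 57 × 304/7 = 8664/7.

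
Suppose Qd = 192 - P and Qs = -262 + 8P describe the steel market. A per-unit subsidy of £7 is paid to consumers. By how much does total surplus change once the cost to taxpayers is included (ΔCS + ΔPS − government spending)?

Pre-subsidy: 192 - P = -262 + 8P gives P* = 454/9, Q* = 1274/9.
With the rebate, buyers effectively pay Pb = Ps − 7, where Ps is the price sellers receive.
Demand in terms of Ps becomes Qd = 192 − 1(Ps − 7) = 199 - Ps. Setting this equal to supply: 199 - Ps = -262 + 8Ps, so Ps = 461/9.
Buyers pay Pb = 461/9 − 7 = 398/9; Q' = -262 + 8·(461/9) = 1330/9.
ΔCS = ½(1274/9 + 1330/9)(454/9 − 398/9) = 24304/27; ΔPS = ½(1274/9 + 1330/9)(461/9 − 454/9) = 3038/27.
Government spending = 7 × 1330/9 = 9310/9.
Net change = 24304/27 + 3038/27 − 9310/9 = -196/9. The loss equals the DWL triangle ½·7·56/9.

Net change in total surplus = -196/9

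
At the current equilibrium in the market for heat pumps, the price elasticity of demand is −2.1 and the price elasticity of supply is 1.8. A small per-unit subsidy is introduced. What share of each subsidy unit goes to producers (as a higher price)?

Producer share = 7/13

For a small subsidy around the equilibrium, the benefit split depends on the relative slopes, which at a point are proportional to the elasticities.
Buyer share = εs/(εs + |εd|) = 1.8/(1.8 + 2.1) = 6/13; seller share = |εd|/(εs + |εd|) = 7/13.
So producers capture 7/13 of the subsidy.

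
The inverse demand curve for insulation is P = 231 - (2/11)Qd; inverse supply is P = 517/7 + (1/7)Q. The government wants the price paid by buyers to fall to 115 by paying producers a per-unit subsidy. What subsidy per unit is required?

Required subsidy s = 50 per unit

At a buyer price of 115, quantity demanded is 1270.5 − 5.5·115 = 638.
Sellers supply 638 only when they receive Ps = 517/7 + (1/7)·638 = 165.
s = Ps − Pb = 165 − 115 = 50.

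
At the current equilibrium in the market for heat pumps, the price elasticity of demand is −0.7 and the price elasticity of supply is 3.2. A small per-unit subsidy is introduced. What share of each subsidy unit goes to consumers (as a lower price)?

For a small subsidy around the equilibrium, the benefit split depends on the relative slopes, which at a point are proportional to the elasticities.
Buyer share = εs/(εs + |εd|) = 3.2/(3.2 + 0.7) = 32/39; seller share = |εd|/(εs + |εd|) = 7/39.

Consumer share = 32/39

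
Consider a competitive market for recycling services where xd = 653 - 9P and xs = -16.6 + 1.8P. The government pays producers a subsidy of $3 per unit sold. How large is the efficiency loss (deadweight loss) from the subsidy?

Deadweight loss = $6.75

Pre-subsidy: 653 - 9P = -16.6 + 1.8P gives P* = 62, x* = 95.
With the subsidy, sellers receive Ps = Pb + 3 for each unit, where Pb is the price buyers pay.
Supply in terms of Pb becomes xs = -16.6 + 1.8(Pb + 3) = -11.2 + 1.8Pb. Setting this equal to demand: 653 - 9Pb = -11.2 + 1.8Pb, so Pb = 61.5.
Sellers receive Ps = 61.5 + 3 = 64.5; x' = 653 − 9·61.5 = 99.5.
The subsidy expands output by 99.5 − 95 = 4.5 past the efficient level; on those units the gap between marginal cost and willingness to pay runs from 0 up to 3.
DWL = ½ × 3 × 4.5 = 6.75.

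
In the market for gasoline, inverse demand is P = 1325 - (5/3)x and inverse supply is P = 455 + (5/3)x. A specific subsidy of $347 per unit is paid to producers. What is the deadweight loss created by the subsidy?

Pre-subsidy: 1325 - (5/3)x = 455 + (5/3)x gives x* = 261 and P* = 890.
With the subsidy, sellers receive Ps = Pb + 347 for each unit, where Pb is the price buyers pay.
On the curves, Pb = 1325 - (5/3)x and Ps = 455 + (5/3)x; the wedge Ps − Pb = 347 gives 455 + (5/3)x − (1325 - (5/3)x) = 347, so x' = 365.1.
Then Pb = 1325 − (5/3)·365.1 = 716.5 and Ps = 455 + (5/3)·365.1 = 1063.5.
The subsidy expands output by 365.1 − 261 = 104.1 past the efficient level; on those units the gap between marginal cost and willingness to pay runs from 0 up to 347.
DWL = ½ × 347 × 104.1 = 18061.35.

Deadweight loss = $18061.35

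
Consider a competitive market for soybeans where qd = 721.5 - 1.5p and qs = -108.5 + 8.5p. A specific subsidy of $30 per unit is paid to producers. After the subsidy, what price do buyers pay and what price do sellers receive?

Buyers pay $57.5; sellers receive $87.5

Pre-subsidy: 721.5 - 1.5p = -108.5 + 8.5p gives p* = 83, q* = 597.
With the subsidy, sellers receive ps = pb + 30 for each unit, where pb is the price buyers pay.
Supply in terms of pb becomes qs = -108.5 + 8.5(pb + 30) = 146.5 + 8.5pb. Setting this equal to demand: 721.5 - 1.5pb = 146.5 + 8.5pb, so pb = 57.5.
Sellers receive ps = 57.5 + 30 = 87.5; q' = 721.5 − 1.5·57.5 = 635.25.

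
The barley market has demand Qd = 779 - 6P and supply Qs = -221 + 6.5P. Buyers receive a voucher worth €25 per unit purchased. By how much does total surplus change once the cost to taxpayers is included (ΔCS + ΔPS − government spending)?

Pre-subsidy: 779 - 6P = -221 + 6.5P gives P* = 80, Q* = 299.
With the rebate, buyers effectively pay Pb = Ps − 25, where Ps is the price sellers receive.
Demand in terms of Ps becomes Qd = 779 − 6(Ps − 25) = 929 - 6Ps. Setting this equal to supply: 929 - 6Ps = -221 + 6.5Ps, so Ps = 92.
Buyers pay Pb = 92 − 25 = 67; Q' = -221 + 6.5·92 = 377.
ΔCS = ½(299 + 377)(80 − 67) = 4394; ΔPS = ½(299 + 377)(92 − 80) = 4056.
Government spending = 25 × 377 = 9425.
Net change = 4394 + 4056 − 9425 = -975. The loss equals the DWL triangle ½·25·78.

Net change in total surplus = -€975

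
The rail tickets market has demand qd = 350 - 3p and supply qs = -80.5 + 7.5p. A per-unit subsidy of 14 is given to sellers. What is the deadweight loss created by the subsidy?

Deadweight loss = 210

Pre-subsidy: 350 - 3p = -80.5 + 7.5p gives p* = 41, q* = 227.
With the subsidy, sellers receive ps = pb + 14 for each unit, where pb is the price buyers pay.
Supply in terms of pb becomes qs = -80.5 + 7.5(pb + 14) = 24.5 + 7.5pb. Setting this equal to demand: 350 - 3pb = 24.5 + 7.5pb, so pb = 31.
Sellers receive ps = 31 + 14 = 45; q' = 350 − 3·31 = 257.
The subsidy expands output by 257 − 227 = 30 past the efficient level; on those units the gap between marginal cost and willingness to pay runs from 0 up to 14.
DWL = ½ × 14 × 30 = 210.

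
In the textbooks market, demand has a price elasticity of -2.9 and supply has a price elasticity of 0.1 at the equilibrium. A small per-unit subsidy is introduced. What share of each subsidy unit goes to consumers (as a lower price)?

For a small subsidy around the equilibrium, the benefit split depends on the relative slopes, which at a point are proportional to the elasticities.
Buyer share = εs/(εs + |εd|) = 0.1/(0.1 + 2.9) = 1/30; seller share = |εd|/(εs + |εd|) = 29/30.

Consumer share = 1/30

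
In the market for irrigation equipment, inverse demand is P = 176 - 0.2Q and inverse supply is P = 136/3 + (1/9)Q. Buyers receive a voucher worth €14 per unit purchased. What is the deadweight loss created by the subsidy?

Pre-subsidy: 176 - 0.2Q = 136/3 + (1/9)Q gives Q* = 420 and P* = 92.
With the rebate, buyers effectively pay Pb = Ps − 14, where Ps is the price sellers receive.
On the curves, Pb = 176 - 0.2Q and Ps = 136/3 + (1/9)Q; the wedge Ps − Pb = 14 gives 136/3 + (1/9)Q − (176 - 0.2Q) = 14, so Q' = 465.
Then Pb = 176 − 0.2·465 = 83 and Ps = 136/3 + (1/9)·465 = 97.
The subsidy expands output by 465 − 420 = 45 past the efficient level; on those units the gap between marginal cost and willingness to pay runs from 0 up to 14.
DWL = ½ × 14 × 45 = 315.

Deadweight loss = €315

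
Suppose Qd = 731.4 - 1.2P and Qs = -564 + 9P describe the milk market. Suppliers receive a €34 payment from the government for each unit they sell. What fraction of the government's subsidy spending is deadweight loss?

DWL / government spending = 6/205

Pre-subsidy: 731.4 - 1.2P = -564 + 9P gives P* = 127, Q* = 579.
With the subsidy, sellers receive Ps = Pb + 34 for each unit, where Pb is the price buyers pay.
Supply in terms of Pb becomes Qs = -564 + 9(Pb + 34) = -258 + 9Pb. Setting this equal to demand: 731.4 - 1.2Pb = -258 + 9Pb, so Pb = 97.
Sellers receive Ps = 97 + 34 = 131; Q' = 731.4 − 1.2·97 = 615.
ΔCS = ½(579 + 615)(127 − 97) = 17910; ΔPS = ½(579 + 615)(131 − 127) = 2388.
Government spending = 34 × 615 = 20910.
DWL = ½ × 34 × (615 − 579) = 612; fraction = 612 / 20910 = 6/205.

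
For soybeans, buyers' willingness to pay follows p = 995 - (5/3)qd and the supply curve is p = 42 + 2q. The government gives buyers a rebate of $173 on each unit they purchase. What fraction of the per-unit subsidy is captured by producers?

Pre-subsidy: 995 - (5/3)q = 42 + 2q gives q* = 2859/11 and p* = 6180/11.
With the rebate, buyers effectively pay pb = ps − 173, where ps is the price sellers receive.
On the curves, pb = 995 - (5/3)q and ps = 42 + 2q; the wedge ps − pb = 173 gives 42 + 2q − (995 - (5/3)q) = 173, so q' = 3378/11.
Then pb = 995 − (5/3)·(3378/11) = 5315/11 and ps = 42 + 2·(3378/11) = 7218/11.
Buyers' price falls by p* − pb = 6180/11 − 5315/11 = 865/11; sellers' price rises by ps − p* = 7218/11 − 6180/11 = 1038/11.
So producers capture (1038/11)/173 = 6/11 of each unit of subsidy.

Producer share = 6/11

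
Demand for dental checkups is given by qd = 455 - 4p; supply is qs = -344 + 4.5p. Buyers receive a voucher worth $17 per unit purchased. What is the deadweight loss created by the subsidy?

Pre-subsidy: 455 - 4p = -344 + 4.5p gives p* = 94, q* = 79.
With the rebate, buyers effectively pay pb = ps − 17, where ps is the price sellers receive.
Demand in terms of ps becomes qd = 455 − 4(ps − 17) = 523 - 4ps. Setting this equal to supply: 523 - 4ps = -344 + 4.5ps, so ps = 102.
Buyers pay pb = 102 − 17 = 85; q' = -344 + 4.5·102 = 115.
The subsidy expands output by 115 − 79 = 36 past the efficient level; on those units the gap between marginal cost and willingness to pay runs from 0 up to 17.
DWL = ½ × 17 × 36 = 306.

Deadweight loss = $306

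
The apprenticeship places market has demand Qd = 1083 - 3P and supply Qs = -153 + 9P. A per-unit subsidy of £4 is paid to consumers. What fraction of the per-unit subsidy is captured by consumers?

Consumer share = 0.75

Pre-subsidy: 1083 - 3P = -153 + 9P gives P* = 103, Q* = 774.
With the rebate, buyers effectively pay Pb = Ps − 4, where Ps is the price sellers receive.
Demand in terms of Ps becomes Qd = 1083 − 3(Ps − 4) = 1095 - 3Ps. Setting this equal to supply: 1095 - 3Ps = -153 + 9Ps, so Ps = 104.
Buyers pay Pb = 104 − 4 = 100; Q' = -153 + 9·104 = 783.
Buyers' price falls by P* − Pb = 103 − 100 = 3; sellers' price rises by Ps − P* = 104 − 103 = 1.
So consumers capture 3/4 = 0.75 of each unit of subsidy.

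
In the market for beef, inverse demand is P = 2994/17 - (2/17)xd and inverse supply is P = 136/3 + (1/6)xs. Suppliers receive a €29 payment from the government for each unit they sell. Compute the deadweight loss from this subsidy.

Deadweight loss = €1479

Pre-subsidy: 2994/17 - (2/17)x = 136/3 + (1/6)x gives x* = 460 and P* = 122.
With the subsidy, sellers receive Ps = Pb + 29 for each unit, where Pb is the price buyers pay.
On the curves, Pb = 2994/17 - (2/17)x and Ps = 136/3 + (1/6)x; the wedge Ps − Pb = 29 gives 136/3 + (1/6)x − (2994/17 - (2/17)x) = 29, so x' = 562.
Then Pb = 2994/17 − (2/17)·562 = 110 and Ps = 136/3 + (1/6)·562 = 139.
The subsidy expands output by 562 − 460 = 102 past the efficient level; on those units the gap between marginal cost and willingness to pay runs from 0 up to 29.
DWL = ½ × 29 × 102 = 1479.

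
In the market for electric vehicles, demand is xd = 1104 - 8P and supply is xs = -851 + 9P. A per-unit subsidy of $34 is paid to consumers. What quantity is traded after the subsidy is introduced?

Pre-subsidy: 1104 - 8P = -851 + 9P gives P* = 115, x* = 184.
With the rebate, buyers effectively pay Pb = Ps − 34, where Ps is the price sellers receive.
Demand in terms of Ps becomes xd = 1104 − 8(Ps − 34) = 1376 - 8Ps. Setting this equal to supply: 1376 - 8Ps = -851 + 9Ps, so Ps = 131.
Buyers pay Pb = 131 − 34 = 97; x' = -851 + 9·131 = 328.

x' = 328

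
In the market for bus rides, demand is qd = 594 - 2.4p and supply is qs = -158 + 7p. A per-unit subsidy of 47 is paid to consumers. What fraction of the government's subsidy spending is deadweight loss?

Pre-subsidy: 594 - 2.4p = -158 + 7p gives p* = 80, q* = 402.
With the rebate, buyers effectively pay pb = ps − 47, where ps is the price sellers receive.
Demand in terms of ps becomes qd = 594 − 2.4(ps − 47) = 706.8 - 2.4ps. Setting this equal to supply: 706.8 - 2.4ps = -158 + 7ps, so ps = 92.
Buyers pay pb = 92 − 47 = 45; q' = -158 + 7·92 = 486.
ΔCS = ½(402 + 486)(80 − 45) = 15540; ΔPS = ½(402 + 486)(92 − 80) = 5328.
Government spending = 47 × 486 = 22842.
DWL = ½ × 47 × (486 − 402) = 1974; fraction = 1974 / 22842 = 7/81.

DWL / government spending = 7/81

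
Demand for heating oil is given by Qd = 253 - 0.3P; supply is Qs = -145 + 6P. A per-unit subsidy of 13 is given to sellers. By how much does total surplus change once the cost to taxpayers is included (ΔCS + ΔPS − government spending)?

Net change in total surplus = -169/7

Pre-subsidy: 253 - 0.3P = -145 + 6P gives P* = 3980/63, Q* = 4915/21.
With the subsidy, sellers receive Ps = Pb + 13 for each unit, where Pb is the price buyers pay.
Supply in terms of Pb becomes Qs = -145 + 6(Pb + 13) = -67 + 6Pb. Setting this equal to demand: 253 - 0.3Pb = -67 + 6Pb, so Pb = 3200/63.
Sellers receive Ps = 3200/63 + 13 = 4019/63; Q' = 253 − 0.3·(3200/63) = 4993/21.
ΔCS = ½(4915/21 + 4993/21)(3980/63 − 3200/63) = 1288040/441; ΔPS = ½(4915/21 + 4993/21)(4019/63 − 3980/63) = 64402/441.
Government spending = 13 × 4993/21 = 64909/21.
Net change = 1288040/441 + 64402/441 − 64909/21 = -169/7. The loss equals the DWL triangle ½·13·26/7.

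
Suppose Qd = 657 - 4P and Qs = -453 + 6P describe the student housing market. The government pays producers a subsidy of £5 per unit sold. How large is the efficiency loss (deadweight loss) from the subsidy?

Pre-subsidy: 657 - 4P = -453 + 6P gives P* = 111, Q* = 213.
With the subsidy, sellers receive Ps = Pb + 5 for each unit, where Pb is the price buyers pay.
Supply in terms of Pb becomes Qs = -453 + 6(Pb + 5) = -423 + 6Pb. Setting this equal to demand: 657 - 4Pb = -423 + 6Pb, so Pb = 108.
Sellers receive Ps = 108 + 5 = 113; Q' = 657 − 4·108 = 225.
The subsidy expands output by 225 − 213 = 12 past the efficient level; on those units the gap between marginal cost and willingness to pay runs from 0 up to 5.
DWL = ½ × 5 × 12 = 30.

Deadweight loss = £30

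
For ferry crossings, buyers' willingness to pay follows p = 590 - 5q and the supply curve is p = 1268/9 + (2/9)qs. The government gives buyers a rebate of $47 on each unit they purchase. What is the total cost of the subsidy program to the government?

Pre-subsidy: 590 - 5q = 1268/9 + (2/9)q gives q* = 86 and p* = 160.
With the rebate, buyers effectively pay pb = ps − 47, where ps is the price sellers receive.
On the curves, pb = 590 - 5q and ps = 1268/9 + (2/9)q; the wedge ps − pb = 47 gives 1268/9 + (2/9)q − (590 - 5q) = 47, so q' = 95.
Then pb = 590 − 5·95 = 115 and ps = 1268/9 + (2/9)·95 = 162.
Government outlay = subsidy × quantity = 47 × 95 = 4465.

Government cost = $4465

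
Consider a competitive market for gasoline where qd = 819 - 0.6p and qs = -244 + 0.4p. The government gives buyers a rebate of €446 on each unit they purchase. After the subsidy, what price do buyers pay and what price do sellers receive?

Pre-subsidy: 819 - 0.6p = -244 + 0.4p gives p* = 1063, q* = 181.2.
With the rebate, buyers effectively pay pb = ps − 446, where ps is the price sellers receive.
Demand in terms of ps becomes qd = 819 − 0.6(ps − 446) = 1086.6 - 0.6ps. Setting this equal to supply: 1086.6 - 0.6ps = -244 + 0.4ps, so ps = 1330.6.
Buyers pay pb = 1330.6 − 446 = 884.6; q' = -244 + 0.4·1330.6 = 288.24.

Buyers pay €884.6; sellers receive €1330.6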